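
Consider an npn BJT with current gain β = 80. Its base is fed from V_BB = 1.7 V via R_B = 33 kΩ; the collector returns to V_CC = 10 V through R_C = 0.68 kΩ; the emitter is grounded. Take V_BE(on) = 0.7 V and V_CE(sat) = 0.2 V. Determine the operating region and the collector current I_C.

Assume active. Base-emitter loop: I_B = (V_BB − V_BE)/R_B = (1.7 − 0.7)/33 = 0.0303 mA.
I_C = β·I_B = 80×0.0303 = 2.42 mA.
V_CE = V_CC − I_C·R_C = 10 − 2.42×0.68 = 8.35 V > V_CE(sat), so the active-region assumption holds.

active; I_C ≈ 2.4 mA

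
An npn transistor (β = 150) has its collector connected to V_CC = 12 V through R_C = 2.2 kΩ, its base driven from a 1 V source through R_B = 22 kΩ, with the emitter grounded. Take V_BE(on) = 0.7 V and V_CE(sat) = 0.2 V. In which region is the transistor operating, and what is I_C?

Assume active. Base-emitter loop: I_B = (V_BB − V_BE)/R_B = (1 − 0.7)/22 = 0.0136 mA.
I_C = β·I_B = 150×0.0136 = 2.05 mA.
V_CE = V_CC − I_C·R_C = 12 − 2.05×2.2 = 7.5 V > V_CE(sat), so the active-region assumption holds.

active; I_C ≈ 2 mA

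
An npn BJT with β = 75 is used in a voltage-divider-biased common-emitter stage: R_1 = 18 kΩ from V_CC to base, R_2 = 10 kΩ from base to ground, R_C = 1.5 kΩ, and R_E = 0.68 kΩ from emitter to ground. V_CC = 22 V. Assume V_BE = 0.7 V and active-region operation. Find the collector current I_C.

I_C ≈ 9.2 mA

Thevenize the base divider: V_Th = V_CC·R_2/(R_1+R_2) = 22×10/28 = 7.86 V, R_Th = R_1‖R_2 = 6.43 kΩ.
Base-emitter loop: V_Th = I_B·R_Th + V_BE + (β+1)I_B·R_E, so I_B = (7.86 − 0.7) / (6.43 + 76×0.68) = 0.123 mA.
I_C = β·I_B = 75×0.123 = 9.24 mA, and I_E = (β+1)I_B = 9.36 mA.
V_CE = V_CC − I_C·R_C − I_E·R_E = 22 − 9.24×1.5 − 9.36×0.68 = 1.78 V.
V_CE = 1.78 V > 0.2 V confirms active-region operation.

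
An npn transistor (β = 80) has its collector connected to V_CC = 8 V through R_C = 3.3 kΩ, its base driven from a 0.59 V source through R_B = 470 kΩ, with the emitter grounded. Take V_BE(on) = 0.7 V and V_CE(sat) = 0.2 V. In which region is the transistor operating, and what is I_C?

cutoff; I_C ≈ 0

V_BB = 0.59 V ≤ V_BE(on) = 0.7 V, so the base-emitter junction is not forward biased.
The transistor is in cutoff: I_B = I_C = 0.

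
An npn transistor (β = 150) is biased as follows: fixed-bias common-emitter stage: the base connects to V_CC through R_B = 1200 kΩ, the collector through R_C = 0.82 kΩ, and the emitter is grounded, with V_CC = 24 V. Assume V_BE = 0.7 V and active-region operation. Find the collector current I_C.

Base loop: V_CC = I_B·R_B + V_BE, so I_B = (24 − 0.7)/1200 kΩ = 0.0194 mA.
In the active region I_C = β·I_B = 150 × 0.0194 = 2.91 mA.
Collector loop: V_CE = V_CC − I_C·R_C = 24 − 2.91×0.82 = 21.6 V.
Since V_CE = 21.6 V > V_CE(sat) ≈ 0.2 V, the transistor is in the active region as assumed.

I_C ≈ 2.9 mA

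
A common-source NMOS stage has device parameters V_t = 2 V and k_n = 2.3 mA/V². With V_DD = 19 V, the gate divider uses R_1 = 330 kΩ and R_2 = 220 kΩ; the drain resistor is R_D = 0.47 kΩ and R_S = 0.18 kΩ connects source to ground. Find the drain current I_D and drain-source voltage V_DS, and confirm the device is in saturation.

I_D ≈ 13 mA, V_DS ≈ 11 V

V_G = V_DD·R_2/(R_1+R_2) = 19×220/550 = 7.6 V.
Assume saturation: I_D = (k_n/2)(V_GS − V_t)² with V_GS = V_G − I_D·R_S = 7.6 − 0.18·I_D.
Substituting gives 0.0373·I_D² − 3.32·I_D + 36.1 = 0, with roots I_D = 12.7 or 76.4 mA.
The root I_D = 76.4 mA gives V_GS = -6.15 V ≤ V_t, so take I_D = 12.7 mA.
Then V_GS = 5.32 V and V_DS = V_DD − I_D(R_D+R_S) = 19 − 12.7×0.65 = 10.8 V.
Saturation requires V_DS ≥ V_GS − V_t = 3.32 V; 10.8 ≥ 3.32 ✓.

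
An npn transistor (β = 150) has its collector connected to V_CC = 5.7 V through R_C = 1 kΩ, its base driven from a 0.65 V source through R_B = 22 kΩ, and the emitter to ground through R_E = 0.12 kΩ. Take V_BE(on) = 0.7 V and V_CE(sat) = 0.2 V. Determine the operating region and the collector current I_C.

cutoff; I_C ≈ 0

V_BB = 0.65 V ≤ V_BE(on) = 0.7 V, so the base-emitter junction is not forward biased.
The transistor is in cutoff: I_B = I_C = 0.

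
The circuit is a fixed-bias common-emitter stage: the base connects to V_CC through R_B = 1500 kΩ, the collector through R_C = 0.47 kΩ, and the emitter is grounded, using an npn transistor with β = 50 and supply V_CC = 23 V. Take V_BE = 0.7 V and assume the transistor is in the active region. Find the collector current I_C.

Base loop: V_CC = I_B·R_B + V_BE, so I_B = (23 − 0.7)/1500 kΩ = 0.0149 mA.
In the active region I_C = β·I_B = 50 × 0.0149 = 0.743 mA.
Collector loop: V_CE = V_CC − I_C·R_C = 23 − 0.743×0.47 = 22.7 V.
Since V_CE = 22.7 V > V_CE(sat) ≈ 0.2 V, the transistor is in the active region as assumed.

I_C ≈ 0.74 mA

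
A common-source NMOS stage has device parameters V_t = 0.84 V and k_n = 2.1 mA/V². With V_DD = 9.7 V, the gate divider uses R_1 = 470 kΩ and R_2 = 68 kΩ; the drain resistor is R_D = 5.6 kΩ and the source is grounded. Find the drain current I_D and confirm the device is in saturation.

I_D ≈ 0.16 mA

V_G = V_DD·R_2/(R_1+R_2) = 9.7×68/538 = 1.23 V. With the source grounded, V_GS = V_G = 1.23 V.
Assume saturation: I_D = (k_n/2)(V_GS − V_t)² = (2.1/2)×(1.23 − 0.84)² = 1.05×0.386² = 0.156 mA.
V_DS = V_DD − I_D·R_D = 9.7 − 0.156×5.6 = 8.82 V.
Saturation requires V_DS ≥ V_GS − V_t = 0.386 V; 8.82 ≥ 0.386 ✓.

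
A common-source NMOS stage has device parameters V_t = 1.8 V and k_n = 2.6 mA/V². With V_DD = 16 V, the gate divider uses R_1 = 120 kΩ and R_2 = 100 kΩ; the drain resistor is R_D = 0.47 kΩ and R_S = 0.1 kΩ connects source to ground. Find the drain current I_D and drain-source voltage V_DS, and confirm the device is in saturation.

I_D ≈ 18 mA, V_DS ≈ 5.9 V

V_G = V_DD·R_2/(R_1+R_2) = 16×100/220 = 7.27 V.
Assume saturation: I_D = (k_n/2)(V_GS − V_t)² with V_GS = V_G − I_D·R_S = 7.27 − 0.1·I_D.
Substituting gives 0.013·I_D² − 2.42·I_D + 38.9 = 0, with roots I_D = 17.8 or 169 mA.
The root I_D = 169 mA gives V_GS = -9.59 V ≤ V_t, so take I_D = 17.8 mA.
Then V_GS = 5.5 V and V_DS = V_DD − I_D(R_D+R_S) = 16 − 17.8×0.57 = 5.88 V.
Saturation requires V_DS ≥ V_GS − V_t = 3.7 V; 5.88 ≥ 3.7 ✓.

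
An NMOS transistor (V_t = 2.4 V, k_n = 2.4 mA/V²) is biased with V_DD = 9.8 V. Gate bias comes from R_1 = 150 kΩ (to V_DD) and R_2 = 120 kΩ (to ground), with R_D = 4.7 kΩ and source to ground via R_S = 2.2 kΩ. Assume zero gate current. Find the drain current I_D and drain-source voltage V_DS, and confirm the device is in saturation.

I_D ≈ 0.57 mA, V_DS ≈ 5.8 V

V_G = V_DD·R_2/(R_1+R_2) = 9.8×120/270 = 4.36 V.
Assume saturation: I_D = (k_n/2)(V_GS − V_t)² with V_GS = V_G − I_D·R_S = 4.36 − 2.2·I_D.
Substituting gives 5.81·I_D² − 11.3·I_D + 4.59 = 0, with roots I_D = 0.574 or 1.38 mA.
The root I_D = 1.38 mA gives V_GS = 1.33 V ≤ V_t, so take I_D = 0.574 mA.
Then V_GS = 3.09 V and V_DS = V_DD − I_D(R_D+R_S) = 9.8 − 0.574×6.9 = 5.84 V.
Saturation requires V_DS ≥ V_GS − V_t = 0.692 V; 5.84 ≥ 0.692 ✓.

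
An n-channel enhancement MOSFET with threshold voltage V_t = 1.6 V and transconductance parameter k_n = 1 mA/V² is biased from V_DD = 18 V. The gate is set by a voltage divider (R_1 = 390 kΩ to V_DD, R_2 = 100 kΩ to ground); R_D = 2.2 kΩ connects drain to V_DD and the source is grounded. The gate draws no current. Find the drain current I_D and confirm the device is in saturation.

I_D ≈ 2.1 mA

V_G = V_DD·R_2/(R_1+R_2) = 18×100/490 = 3.67 V. With the source grounded, V_GS = V_G = 3.67 V.
Assume saturation: I_D = (k_n/2)(V_GS − V_t)² = (1/2)×(3.67 − 1.6)² = 0.5×2.07² = 2.15 mA.
V_DS = V_DD − I_D·R_D = 18 − 2.15×2.2 = 13.3 V.
Saturation requires V_DS ≥ V_GS − V_t = 2.07 V; 13.3 ≥ 2.07 ✓.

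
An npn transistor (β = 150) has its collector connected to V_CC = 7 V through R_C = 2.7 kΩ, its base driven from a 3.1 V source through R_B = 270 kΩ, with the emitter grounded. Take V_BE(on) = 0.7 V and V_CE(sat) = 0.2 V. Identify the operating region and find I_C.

active; I_C ≈ 1.3 mA

Assume active. Base-emitter loop: I_B = (V_BB − V_BE)/R_B = (3.1 − 0.7)/270 = 0.00889 mA.
I_C = β·I_B = 150×0.00889 = 1.33 mA.
V_CE = V_CC − I_C·R_C = 7 − 1.33×2.7 = 3.4 V > V_CE(sat), so the active-region assumption holds.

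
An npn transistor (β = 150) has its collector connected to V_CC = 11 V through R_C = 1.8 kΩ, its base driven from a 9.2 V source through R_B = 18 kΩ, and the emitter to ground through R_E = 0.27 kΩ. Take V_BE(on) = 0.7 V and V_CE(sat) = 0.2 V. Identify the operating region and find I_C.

saturation; I_C ≈ 5.2 mA

Assume active: I_B = (9.2 − 0.7)/(18 + 151×0.27) = 0.145 mA, I_C = β·I_B = 21.7 mA.
Then V_CE = 11 − 21.7×1.8 − 21.8×0.27 = -33.9 V < 0.2 V — the active assumption fails.
Re-solve with V_CE = 0.2 V. KCL at the emitter: V_E/R_E = (V_BB−0.7−V_E)/R_B + (V_CC−0.2−V_E)/R_C, giving V_E = 1.5 V.
I_C = (V_CC − 0.2 − V_E)/R_C = (10.8 − 1.5)/1.8 = 5.17 mA.
Check: I_B = (8.5 − 1.5)/18 = 0.389 mA, and β·I_B = 58.3 mA > I_C, confirming saturation.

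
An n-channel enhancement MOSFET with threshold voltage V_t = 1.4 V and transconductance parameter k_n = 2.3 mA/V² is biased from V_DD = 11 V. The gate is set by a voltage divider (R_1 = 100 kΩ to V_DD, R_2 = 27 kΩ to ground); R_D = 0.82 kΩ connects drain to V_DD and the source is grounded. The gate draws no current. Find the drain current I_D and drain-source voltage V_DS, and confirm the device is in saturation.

I_D ≈ 1 mA, V_DS ≈ 10 V

V_G = V_DD·R_2/(R_1+R_2) = 11×27/127 = 2.34 V. With the source grounded, V_GS = V_G = 2.34 V.
Assume saturation: I_D = (k_n/2)(V_GS − V_t)² = (2.3/2)×(2.34 − 1.4)² = 1.15×0.939² = 1.01 mA.
V_DS = V_DD − I_D·R_D = 11 − 1.01×0.82 = 10.2 V.
Saturation requires V_DS ≥ V_GS − V_t = 0.939 V; 10.2 ≥ 0.939 ✓.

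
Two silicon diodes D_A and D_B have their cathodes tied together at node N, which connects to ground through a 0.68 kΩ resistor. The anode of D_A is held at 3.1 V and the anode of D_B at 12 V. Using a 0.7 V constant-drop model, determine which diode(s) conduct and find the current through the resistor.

Assume both conduct. Then node N would need to be at both 3.1−0.7 = 2.4 V and 12−0.7 = 11.3 V, which is impossible.
Assume only D_B conducts: V_N = 12 − 0.7 = 11.3 V, so I_R = 11.3/0.68 = 16.6 mA.
Check D_A: its anode-to-cathode voltage is 3.1 − 11.3 = -8.2 V < 0.7 V, so it is off. The assumption is consistent.

Only D_B conducts; I_R ≈ 17 mA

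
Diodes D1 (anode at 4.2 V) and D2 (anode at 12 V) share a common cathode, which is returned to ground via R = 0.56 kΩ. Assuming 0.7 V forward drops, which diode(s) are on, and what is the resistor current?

Only D2 conducts; I_R ≈ 20 mA

Assume both conduct. Then node N would need to be at both 4.2−0.7 = 3.5 V and 12−0.7 = 11.3 V, which is impossible.
Assume only D2 conducts: V_N = 12 − 0.7 = 11.3 V, so I_R = 11.3/0.56 = 20.2 mA.
Check D1: its anode-to-cathode voltage is 4.2 − 11.3 = -7.1 V < 0.7 V, so it is off. The assumption is consistent.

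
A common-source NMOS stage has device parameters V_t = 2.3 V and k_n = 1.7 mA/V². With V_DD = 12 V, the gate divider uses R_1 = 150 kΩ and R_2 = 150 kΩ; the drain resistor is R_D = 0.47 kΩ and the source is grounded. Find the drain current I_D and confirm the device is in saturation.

I_D ≈ 12 mA

V_G = V_DD·R_2/(R_1+R_2) = 12×150/300 = 6 V. With the source grounded, V_GS = V_G = 6 V.
Assume saturation: I_D = (k_n/2)(V_GS − V_t)² = (1.7/2)×(6 − 2.3)² = 0.85×3.7² = 11.6 mA.
V_DS = V_DD − I_D·R_D = 12 − 11.6×0.47 = 6.53 V.
Saturation requires V_DS ≥ V_GS − V_t = 3.7 V; 6.53 ≥ 3.7 ✓.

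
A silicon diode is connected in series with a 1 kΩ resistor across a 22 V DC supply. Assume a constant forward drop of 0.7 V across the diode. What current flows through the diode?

KVL around the loop: 22 = V_D + I·R = 0.7 + I × 1 kΩ.
So I = (22 − 0.7) / 1 kΩ = 21.3 / 1 = 21.3 mA.

I ≈ 21 mA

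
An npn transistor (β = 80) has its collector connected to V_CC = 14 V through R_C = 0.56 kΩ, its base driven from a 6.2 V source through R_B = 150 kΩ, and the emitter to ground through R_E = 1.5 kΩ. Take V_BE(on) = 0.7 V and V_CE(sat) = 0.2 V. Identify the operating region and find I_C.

Assume active. Base-emitter loop: I_B = (V_BB − V_BE)/(R_B + (β+1)R_E) = (6.2 − 0.7)/(150 + 81×1.5) = 0.0203 mA.
I_C = β·I_B = 80×0.0203 = 1.62 mA.
V_CE = V_CC − I_C·R_C − I_E·R_E = 14 − 1.62×0.56 − 1.64×1.5 = 10.6 V > V_CE(sat), so the active-region assumption holds.

active; I_C ≈ 1.6 mA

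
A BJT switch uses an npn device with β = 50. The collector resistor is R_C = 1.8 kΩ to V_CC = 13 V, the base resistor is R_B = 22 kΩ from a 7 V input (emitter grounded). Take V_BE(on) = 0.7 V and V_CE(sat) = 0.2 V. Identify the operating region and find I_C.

Assume active: I_B = (7 − 0.7)/22 = 0.286 mA, giving I_C = β·I_B = 14.3 mA.
But then V_CE = 13 − 14.3×1.8 = -12.8 V < V_CE(sat) = 0.2 V — impossible in the active region.
So the transistor is saturated. With V_CE = 0.2 V, I_C = (V_CC − 0.2)/R_C = 12.8/1.8 = 7.11 mA.
Check: β·I_B = 14.3 mA > I_C = 7.11 mA, confirming saturation.

saturation; I_C ≈ 7.1 mA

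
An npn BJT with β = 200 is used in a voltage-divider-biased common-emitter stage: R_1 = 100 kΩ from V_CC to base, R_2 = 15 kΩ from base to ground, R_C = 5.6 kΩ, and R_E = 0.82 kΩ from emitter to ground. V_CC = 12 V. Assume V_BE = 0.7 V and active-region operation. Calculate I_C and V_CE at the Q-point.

I_C ≈ 0.97 mA, V_CE ≈ 5.7 V

Thevenize the base divider: V_Th = V_CC·R_2/(R_1+R_2) = 12×15/115 = 1.57 V, R_Th = R_1‖R_2 = 13 kΩ.
Base-emitter loop: V_Th = I_B·R_Th + V_BE + (β+1)I_B·R_E, so I_B = (1.57 − 0.7) / (13 + 201×0.82) = 0.00486 mA.
I_C = β·I_B = 200×0.00486 = 0.973 mA, and I_E = (β+1)I_B = 0.978 mA.
V_CE = V_CC − I_C·R_C − I_E·R_E = 12 − 0.973×5.6 − 0.978×0.82 = 5.75 V.
V_CE = 5.75 V > 0.2 V confirms active-region operation.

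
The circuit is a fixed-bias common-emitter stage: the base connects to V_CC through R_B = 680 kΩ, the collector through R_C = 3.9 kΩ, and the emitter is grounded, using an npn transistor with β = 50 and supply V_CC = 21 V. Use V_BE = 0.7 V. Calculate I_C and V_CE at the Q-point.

I_C ≈ 1.5 mA, V_CE ≈ 15 V

Base loop: V_CC = I_B·R_B + V_BE, so I_B = (21 − 0.7)/680 kΩ = 0.0299 mA.
In the active region I_C = β·I_B = 50 × 0.0299 = 1.49 mA.
Collector loop: V_CE = V_CC − I_C·R_C = 21 − 1.49×3.9 = 15.2 V.
Since V_CE = 15.2 V > V_CE(sat) ≈ 0.2 V, the transistor is in the active region as assumed.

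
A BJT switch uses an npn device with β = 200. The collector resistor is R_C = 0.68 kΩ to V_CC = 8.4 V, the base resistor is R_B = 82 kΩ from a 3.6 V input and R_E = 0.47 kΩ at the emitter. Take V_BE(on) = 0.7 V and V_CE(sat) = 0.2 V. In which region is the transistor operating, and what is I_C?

Assume active. Base-emitter loop: I_B = (V_BB − V_BE)/(R_B + (β+1)R_E) = (3.6 − 0.7)/(82 + 201×0.47) = 0.0164 mA.
I_C = β·I_B = 200×0.0164 = 3.29 mA.
V_CE = V_CC − I_C·R_C − I_E·R_E = 8.4 − 3.29×0.68 − 3.3×0.47 = 4.61 V > V_CE(sat), so the active-region assumption holds.

active; I_C ≈ 3.3 mA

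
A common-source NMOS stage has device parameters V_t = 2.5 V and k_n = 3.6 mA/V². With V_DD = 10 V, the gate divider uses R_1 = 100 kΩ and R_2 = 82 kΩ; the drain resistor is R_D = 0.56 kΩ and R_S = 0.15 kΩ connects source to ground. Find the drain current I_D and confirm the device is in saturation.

I_D ≈ 3.7 mA

V_G = V_DD·R_2/(R_1+R_2) = 10×82/182 = 4.51 V.
Assume saturation: I_D = (k_n/2)(V_GS − V_t)² with V_GS = V_G − I_D·R_S = 4.51 − 0.15·I_D.
Substituting gives 0.0405·I_D² − 2.08·I_D + 7.24 = 0, with roots I_D = 3.75 or 47.7 mA.
The root I_D = 47.7 mA gives V_GS = -2.65 V ≤ V_t, so take I_D = 3.75 mA.
Then V_GS = 3.94 V and V_DS = V_DD − I_D(R_D+R_S) = 10 − 3.75×0.71 = 7.34 V.
Saturation requires V_DS ≥ V_GS − V_t = 1.44 V; 7.34 ≥ 1.44 ✓.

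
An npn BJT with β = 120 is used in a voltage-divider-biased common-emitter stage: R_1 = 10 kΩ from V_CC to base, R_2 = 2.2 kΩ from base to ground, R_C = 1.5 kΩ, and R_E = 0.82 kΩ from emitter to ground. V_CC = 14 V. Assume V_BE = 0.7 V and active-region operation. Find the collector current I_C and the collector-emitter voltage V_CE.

Thevenize the base divider: V_Th = V_CC·R_2/(R_1+R_2) = 14×2.2/12.2 = 2.52 V, R_Th = R_1‖R_2 = 1.8 kΩ.
Base-emitter loop: V_Th = I_B·R_Th + V_BE + (β+1)I_B·R_E, so I_B = (2.52 − 0.7) / (1.8 + 121×0.82) = 0.0181 mA.
I_C = β·I_B = 120×0.0181 = 2.17 mA, and I_E = (β+1)I_B = 2.19 mA.
V_CE = V_CC − I_C·R_C − I_E·R_E = 14 − 2.17×1.5 − 2.19×0.82 = 8.96 V.
V_CE = 8.96 V > 0.2 V confirms active-region operation.

I_C ≈ 2.2 mA, V_CE ≈ 9 V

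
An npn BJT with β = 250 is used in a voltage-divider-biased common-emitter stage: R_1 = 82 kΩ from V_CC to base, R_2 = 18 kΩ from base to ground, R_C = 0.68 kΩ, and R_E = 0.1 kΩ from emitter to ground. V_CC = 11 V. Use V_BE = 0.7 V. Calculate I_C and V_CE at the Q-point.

Thevenize the base divider: V_Th = V_CC·R_2/(R_1+R_2) = 11×18/100 = 1.98 V, R_Th = R_1‖R_2 = 14.8 kΩ.
Base-emitter loop: V_Th = I_B·R_Th + V_BE + (β+1)I_B·R_E, so I_B = (1.98 − 0.7) / (14.8 + 251×0.1) = 0.0321 mA.
I_C = β·I_B = 250×0.0321 = 8.03 mA, and I_E = (β+1)I_B = 8.06 mA.
V_CE = V_CC − I_C·R_C − I_E·R_E = 11 − 8.03×0.68 − 8.06×0.1 = 4.73 V.
V_CE = 4.73 V > 0.2 V confirms active-region operation.

I_C ≈ 8 mA, V_CE ≈ 4.7 V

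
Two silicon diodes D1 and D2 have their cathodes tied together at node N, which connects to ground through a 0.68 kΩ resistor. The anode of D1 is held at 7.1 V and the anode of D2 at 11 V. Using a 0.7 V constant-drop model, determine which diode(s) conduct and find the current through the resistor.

Assume both conduct. Then node N would need to be at both 7.1−0.7 = 6.4 V and 11−0.7 = 10.3 V, which is impossible.
Assume only D2 conducts: V_N = 11 − 0.7 = 10.3 V, so I_R = 10.3/0.68 = 15.1 mA.
Check D1: its anode-to-cathode voltage is 7.1 − 10.3 = -3.2 V < 0.7 V, so it is off. The assumption is consistent.

Only D2 conducts; I_R ≈ 15 mA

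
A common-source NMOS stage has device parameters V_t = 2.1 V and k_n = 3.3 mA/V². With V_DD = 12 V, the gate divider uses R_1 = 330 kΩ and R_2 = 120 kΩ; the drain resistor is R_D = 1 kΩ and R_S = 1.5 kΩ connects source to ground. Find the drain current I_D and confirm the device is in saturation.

V_G = V_DD·R_2/(R_1+R_2) = 12×120/450 = 3.2 V.
Assume saturation: I_D = (k_n/2)(V_GS − V_t)² with V_GS = V_G − I_D·R_S = 3.2 − 1.5·I_D.
Substituting gives 3.71·I_D² − 6.45·I_D + 2 = 0, with roots I_D = 0.404 or 1.33 mA.
The root I_D = 1.33 mA gives V_GS = 1.2 V ≤ V_t, so take I_D = 0.404 mA.
Then V_GS = 2.59 V and V_DS = V_DD − I_D(R_D+R_S) = 12 − 0.404×2.5 = 11 V.
Saturation requires V_DS ≥ V_GS − V_t = 0.495 V; 11 ≥ 0.495 ✓.

I_D ≈ 0.4 mA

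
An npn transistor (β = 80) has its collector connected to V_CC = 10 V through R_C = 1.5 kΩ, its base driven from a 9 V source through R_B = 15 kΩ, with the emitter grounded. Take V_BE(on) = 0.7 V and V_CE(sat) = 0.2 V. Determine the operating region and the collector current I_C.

Assume active: I_B = (9 − 0.7)/15 = 0.553 mA, giving I_C = β·I_B = 44.3 mA.
But then V_CE = 10 − 44.3×1.5 = -56.4 V < V_CE(sat) = 0.2 V — impossible in the active region.
So the transistor is saturated. With V_CE = 0.2 V, I_C = (V_CC − 0.2)/R_C = 9.8/1.5 = 6.53 mA.
Check: β·I_B = 44.3 mA > I_C = 6.53 mA, confirming saturation.

saturation; I_C ≈ 6.5 mA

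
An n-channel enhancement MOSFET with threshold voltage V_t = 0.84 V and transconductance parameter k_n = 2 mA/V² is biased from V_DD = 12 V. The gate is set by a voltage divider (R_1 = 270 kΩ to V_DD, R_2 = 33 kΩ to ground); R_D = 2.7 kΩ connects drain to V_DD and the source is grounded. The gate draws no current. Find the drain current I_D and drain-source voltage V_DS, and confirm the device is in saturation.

I_D ≈ 0.22 mA, V_DS ≈ 11 V

V_G = V_DD·R_2/(R_1+R_2) = 12×33/303 = 1.31 V. With the source grounded, V_GS = V_G = 1.31 V.
Assume saturation: I_D = (k_n/2)(V_GS − V_t)² = (2/2)×(1.31 − 0.84)² = 1×0.467² = 0.218 mA.
V_DS = V_DD − I_D·R_D = 12 − 0.218×2.7 = 11.4 V.
Saturation requires V_DS ≥ V_GS − V_t = 0.467 V; 11.4 ≥ 0.467 ✓.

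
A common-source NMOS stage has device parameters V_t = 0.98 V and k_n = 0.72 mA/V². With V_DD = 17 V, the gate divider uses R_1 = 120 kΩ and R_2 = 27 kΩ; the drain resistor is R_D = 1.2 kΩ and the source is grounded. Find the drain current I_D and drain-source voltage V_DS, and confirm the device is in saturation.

I_D ≈ 1.7 mA, V_DS ≈ 15 V

V_G = V_DD·R_2/(R_1+R_2) = 17×27/147 = 3.12 V. With the source grounded, V_GS = V_G = 3.12 V.
Assume saturation: I_D = (k_n/2)(V_GS − V_t)² = (0.72/2)×(3.12 − 0.98)² = 0.36×2.14² = 1.65 mA.
V_DS = V_DD − I_D·R_D = 17 − 1.65×1.2 = 15 V.
Saturation requires V_DS ≥ V_GS − V_t = 2.14 V; 15 ≥ 2.14 ✓.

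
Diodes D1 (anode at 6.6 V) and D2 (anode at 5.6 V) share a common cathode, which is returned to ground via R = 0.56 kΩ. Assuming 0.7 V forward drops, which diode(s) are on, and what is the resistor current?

Only D1 conducts; I_R ≈ 11 mA

Assume both conduct. Then node N would need to be at both 6.6−0.7 = 5.9 V and 5.6−0.7 = 4.9 V, which is impossible.
Assume only D1 conducts: V_N = 6.6 − 0.7 = 5.9 V, so I_R = 5.9/0.56 = 10.5 mA.
Check D2: its anode-to-cathode voltage is 5.6 − 5.9 = -0.3 V < 0.7 V, so it is off. The assumption is consistent.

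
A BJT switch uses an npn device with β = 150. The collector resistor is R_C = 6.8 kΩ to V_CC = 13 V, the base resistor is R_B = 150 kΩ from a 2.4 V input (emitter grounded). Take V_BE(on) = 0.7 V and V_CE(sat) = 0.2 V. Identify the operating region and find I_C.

Assume active. Base-emitter loop: I_B = (V_BB − V_BE)/R_B = (2.4 − 0.7)/150 = 0.0113 mA.
I_C = β·I_B = 150×0.0113 = 1.7 mA.
V_CE = V_CC − I_C·R_C = 13 − 1.7×6.8 = 1.44 V > V_CE(sat), so the active-region assumption holds.

active; I_C ≈ 1.7 mA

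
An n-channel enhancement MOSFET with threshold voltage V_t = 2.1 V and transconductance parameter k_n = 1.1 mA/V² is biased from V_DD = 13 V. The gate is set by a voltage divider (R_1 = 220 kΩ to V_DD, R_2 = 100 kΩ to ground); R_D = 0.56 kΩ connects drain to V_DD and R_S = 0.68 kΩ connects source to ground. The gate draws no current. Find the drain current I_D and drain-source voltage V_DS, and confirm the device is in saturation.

I_D ≈ 0.95 mA, V_DS ≈ 12 V

V_G = V_DD·R_2/(R_1+R_2) = 13×100/320 = 4.06 V.
Assume saturation: I_D = (k_n/2)(V_GS − V_t)² with V_GS = V_G − I_D·R_S = 4.06 − 0.68·I_D.
Substituting gives 0.254·I_D² − 2.47·I_D + 2.12 = 0, with roots I_D = 0.952 or 8.75 mA.
The root I_D = 8.75 mA gives V_GS = -1.89 V ≤ V_t, so take I_D = 0.952 mA.
Then V_GS = 3.42 V and V_DS = V_DD − I_D(R_D+R_S) = 13 − 0.952×1.24 = 11.8 V.
Saturation requires V_DS ≥ V_GS − V_t = 1.32 V; 11.8 ≥ 1.32 ✓.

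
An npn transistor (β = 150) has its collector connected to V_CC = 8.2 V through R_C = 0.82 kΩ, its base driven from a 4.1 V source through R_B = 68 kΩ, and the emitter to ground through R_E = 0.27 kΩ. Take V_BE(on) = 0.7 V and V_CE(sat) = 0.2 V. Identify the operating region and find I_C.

active; I_C ≈ 4.7 mA

Assume active. Base-emitter loop: I_B = (V_BB − V_BE)/(R_B + (β+1)R_E) = (4.1 − 0.7)/(68 + 151×0.27) = 0.0313 mA.
I_C = β·I_B = 150×0.0313 = 4.69 mA.
V_CE = V_CC − I_C·R_C − I_E·R_E = 8.2 − 4.69×0.82 − 4.72×0.27 = 3.08 V > V_CE(sat), so the active-region assumption holds.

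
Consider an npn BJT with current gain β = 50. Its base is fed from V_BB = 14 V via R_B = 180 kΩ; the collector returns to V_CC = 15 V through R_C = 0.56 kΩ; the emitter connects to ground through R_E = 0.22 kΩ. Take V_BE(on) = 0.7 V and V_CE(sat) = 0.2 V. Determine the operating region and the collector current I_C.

Assume active. Base-emitter loop: I_B = (V_BB − V_BE)/(R_B + (β+1)R_E) = (14 − 0.7)/(180 + 51×0.22) = 0.0696 mA.
I_C = β·I_B = 50×0.0696 = 3.48 mA.
V_CE = V_CC − I_C·R_C − I_E·R_E = 15 − 3.48×0.56 − 3.55×0.22 = 12.3 V > V_CE(sat), so the active-region assumption holds.

active; I_C ≈ 3.5 mA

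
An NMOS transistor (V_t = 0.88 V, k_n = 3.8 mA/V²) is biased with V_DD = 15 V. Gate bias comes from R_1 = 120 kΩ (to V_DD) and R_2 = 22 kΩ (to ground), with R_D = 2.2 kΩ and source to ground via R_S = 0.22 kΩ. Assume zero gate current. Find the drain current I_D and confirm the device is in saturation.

I_D ≈ 2 mA

V_G = V_DD·R_2/(R_1+R_2) = 15×22/142 = 2.32 V.
Assume saturation: I_D = (k_n/2)(V_GS − V_t)² with V_GS = V_G − I_D·R_S = 2.32 − 0.22·I_D.
Substituting gives 0.092·I_D² − 2.21·I_D + 3.96 = 0, with roots I_D = 1.95 or 22 mA.
The root I_D = 22 mA gives V_GS = -2.53 V ≤ V_t, so take I_D = 1.95 mA.
Then V_GS = 1.89 V and V_DS = V_DD − I_D(R_D+R_S) = 15 − 1.95×2.42 = 10.3 V.
Saturation requires V_DS ≥ V_GS − V_t = 1.01 V; 10.3 ≥ 1.01 ✓.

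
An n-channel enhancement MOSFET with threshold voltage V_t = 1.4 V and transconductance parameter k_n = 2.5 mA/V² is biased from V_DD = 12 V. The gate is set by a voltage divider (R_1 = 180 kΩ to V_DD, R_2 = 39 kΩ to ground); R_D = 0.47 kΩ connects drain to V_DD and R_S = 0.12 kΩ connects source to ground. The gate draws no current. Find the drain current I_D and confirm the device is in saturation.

I_D ≈ 0.56 mA

V_G = V_DD·R_2/(R_1+R_2) = 12×39/219 = 2.14 V.
Assume saturation: I_D = (k_n/2)(V_GS − V_t)² with V_GS = V_G − I_D·R_S = 2.14 − 0.12·I_D.
Substituting gives 0.018·I_D² − 1.22·I_D + 0.679 = 0, with roots I_D = 0.561 or 67.3 mA.
The root I_D = 67.3 mA gives V_GS = -5.94 V ≤ V_t, so take I_D = 0.561 mA.
Then V_GS = 2.07 V and V_DS = V_DD − I_D(R_D+R_S) = 12 − 0.561×0.59 = 11.7 V.
Saturation requires V_DS ≥ V_GS − V_t = 0.67 V; 11.7 ≥ 0.67 ✓.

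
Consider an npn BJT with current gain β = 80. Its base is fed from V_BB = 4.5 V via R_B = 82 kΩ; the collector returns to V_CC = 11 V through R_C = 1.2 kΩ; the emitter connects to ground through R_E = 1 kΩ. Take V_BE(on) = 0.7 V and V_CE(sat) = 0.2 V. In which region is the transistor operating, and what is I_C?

active; I_C ≈ 1.9 mA

Assume active. Base-emitter loop: I_B = (V_BB − V_BE)/(R_B + (β+1)R_E) = (4.5 − 0.7)/(82 + 81×1) = 0.0233 mA.
I_C = β·I_B = 80×0.0233 = 1.87 mA.
V_CE = V_CC − I_C·R_C − I_E·R_E = 11 − 1.87×1.2 − 1.89×1 = 6.87 V > V_CE(sat), so the active-region assumption holds.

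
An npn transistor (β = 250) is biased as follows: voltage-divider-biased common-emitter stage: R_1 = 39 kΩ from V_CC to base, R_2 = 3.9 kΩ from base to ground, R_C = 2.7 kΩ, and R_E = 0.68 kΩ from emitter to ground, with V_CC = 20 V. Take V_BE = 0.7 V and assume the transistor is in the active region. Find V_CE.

Thevenize the base divider: V_Th = V_CC·R_2/(R_1+R_2) = 20×3.9/42.9 = 1.82 V, R_Th = R_1‖R_2 = 3.55 kΩ.
Base-emitter loop: V_Th = I_B·R_Th + V_BE + (β+1)I_B·R_E, so I_B = (1.82 − 0.7) / (3.55 + 251×0.68) = 0.00642 mA.
I_C = β·I_B = 250×0.00642 = 1.6 mA, and I_E = (β+1)I_B = 1.61 mA.
V_CE = V_CC − I_C·R_C − I_E·R_E = 20 − 1.6×2.7 − 1.61×0.68 = 14.6 V.
V_CE = 14.6 V > 0.2 V confirms active-region operation.

V_CE ≈ 15 V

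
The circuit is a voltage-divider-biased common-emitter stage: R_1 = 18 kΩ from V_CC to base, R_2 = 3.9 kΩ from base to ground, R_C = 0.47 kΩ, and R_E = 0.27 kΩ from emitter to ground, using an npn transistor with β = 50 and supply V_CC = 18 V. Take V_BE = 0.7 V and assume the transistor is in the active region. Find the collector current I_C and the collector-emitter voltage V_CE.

Thevenize the base divider: V_Th = V_CC·R_2/(R_1+R_2) = 18×3.9/21.9 = 3.21 V, R_Th = R_1‖R_2 = 3.21 kΩ.
Base-emitter loop: V_Th = I_B·R_Th + V_BE + (β+1)I_B·R_E, so I_B = (3.21 − 0.7) / (3.21 + 51×0.27) = 0.148 mA.
I_C = β·I_B = 50×0.148 = 7.38 mA, and I_E = (β+1)I_B = 7.53 mA.
V_CE = V_CC − I_C·R_C − I_E·R_E = 18 − 7.38×0.47 − 7.53×0.27 = 12.5 V.
V_CE = 12.5 V > 0.2 V confirms active-region operation.

I_C ≈ 7.4 mA, V_CE ≈ 12 V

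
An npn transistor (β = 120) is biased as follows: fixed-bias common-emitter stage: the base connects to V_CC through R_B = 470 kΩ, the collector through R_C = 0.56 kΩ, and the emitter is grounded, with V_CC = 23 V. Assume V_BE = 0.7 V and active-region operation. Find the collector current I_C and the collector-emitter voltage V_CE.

Base loop: V_CC = I_B·R_B + V_BE, so I_B = (23 − 0.7)/470 kΩ = 0.0474 mA.
In the active region I_C = β·I_B = 120 × 0.0474 = 5.69 mA.
Collector loop: V_CE = V_CC − I_C·R_C = 23 − 5.69×0.56 = 19.8 V.
Since V_CE = 19.8 V > V_CE(sat) ≈ 0.2 V, the transistor is in the active region as assumed.

I_C ≈ 5.7 mA, V_CE ≈ 20 V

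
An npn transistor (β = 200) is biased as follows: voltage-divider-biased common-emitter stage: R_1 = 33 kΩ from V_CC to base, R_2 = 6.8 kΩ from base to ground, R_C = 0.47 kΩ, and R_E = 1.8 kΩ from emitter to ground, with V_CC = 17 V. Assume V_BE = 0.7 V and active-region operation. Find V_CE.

Thevenize the base divider: V_Th = V_CC·R_2/(R_1+R_2) = 17×6.8/39.8 = 2.9 V, R_Th = R_1‖R_2 = 5.64 kΩ.
Base-emitter loop: V_Th = I_B·R_Th + V_BE + (β+1)I_B·R_E, so I_B = (2.9 − 0.7) / (5.64 + 201×1.8) = 0.006 mA.
I_C = β·I_B = 200×0.006 = 1.2 mA, and I_E = (β+1)I_B = 1.21 mA.
V_CE = V_CC − I_C·R_C − I_E·R_E = 17 − 1.2×0.47 − 1.21×1.8 = 14.3 V.
V_CE = 14.3 V > 0.2 V confirms active-region operation.

V_CE ≈ 14 V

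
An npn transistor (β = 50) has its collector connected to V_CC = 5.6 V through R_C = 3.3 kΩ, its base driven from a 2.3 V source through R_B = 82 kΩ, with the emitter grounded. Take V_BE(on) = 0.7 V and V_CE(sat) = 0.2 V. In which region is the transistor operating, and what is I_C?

active; I_C ≈ 0.98 mA

Assume active. Base-emitter loop: I_B = (V_BB − V_BE)/R_B = (2.3 − 0.7)/82 = 0.0195 mA.
I_C = β·I_B = 50×0.0195 = 0.976 mA.
V_CE = V_CC − I_C·R_C = 5.6 − 0.976×3.3 = 2.38 V > V_CE(sat), so the active-region assumption holds.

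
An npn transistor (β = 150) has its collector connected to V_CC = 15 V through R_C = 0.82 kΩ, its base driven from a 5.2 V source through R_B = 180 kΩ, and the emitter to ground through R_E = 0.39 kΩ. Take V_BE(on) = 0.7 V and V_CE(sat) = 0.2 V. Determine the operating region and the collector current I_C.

Assume active. Base-emitter loop: I_B = (V_BB − V_BE)/(R_B + (β+1)R_E) = (5.2 − 0.7)/(180 + 151×0.39) = 0.0188 mA.
I_C = β·I_B = 150×0.0188 = 2.83 mA.
V_CE = V_CC − I_C·R_C − I_E·R_E = 15 − 2.83×0.82 − 2.84×0.39 = 11.6 V > V_CE(sat), so the active-region assumption holds.

active; I_C ≈ 2.8 mA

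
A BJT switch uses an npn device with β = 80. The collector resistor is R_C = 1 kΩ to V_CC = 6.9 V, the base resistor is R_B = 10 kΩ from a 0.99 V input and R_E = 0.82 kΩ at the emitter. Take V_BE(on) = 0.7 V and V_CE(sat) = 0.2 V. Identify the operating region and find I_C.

active; I_C ≈ 0.3 mA

Assume active. Base-emitter loop: I_B = (V_BB − V_BE)/(R_B + (β+1)R_E) = (0.99 − 0.7)/(10 + 81×0.82) = 0.00379 mA.
I_C = β·I_B = 80×0.00379 = 0.304 mA.
V_CE = V_CC − I_C·R_C − I_E·R_E = 6.9 − 0.304×1 − 0.307×0.82 = 6.34 V > V_CE(sat), so the active-region assumption holds.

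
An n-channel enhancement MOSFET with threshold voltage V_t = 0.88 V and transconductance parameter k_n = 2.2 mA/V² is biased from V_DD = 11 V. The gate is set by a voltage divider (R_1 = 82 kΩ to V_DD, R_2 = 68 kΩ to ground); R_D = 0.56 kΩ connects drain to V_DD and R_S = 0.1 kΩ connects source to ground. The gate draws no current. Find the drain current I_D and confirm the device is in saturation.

I_D ≈ 10 mA

V_G = V_DD·R_2/(R_1+R_2) = 11×68/150 = 4.99 V.
Assume saturation: I_D = (k_n/2)(V_GS − V_t)² with V_GS = V_G − I_D·R_S = 4.99 − 0.1·I_D.
Substituting gives 0.011·I_D² − 1.9·I_D + 18.6 = 0, with roots I_D = 10.4 or 163 mA.
The root I_D = 163 mA gives V_GS = -11.3 V ≤ V_t, so take I_D = 10.4 mA.
Then V_GS = 3.95 V and V_DS = V_DD − I_D(R_D+R_S) = 11 − 10.4×0.66 = 4.16 V.
Saturation requires V_DS ≥ V_GS − V_t = 3.07 V; 4.16 ≥ 3.07 ✓.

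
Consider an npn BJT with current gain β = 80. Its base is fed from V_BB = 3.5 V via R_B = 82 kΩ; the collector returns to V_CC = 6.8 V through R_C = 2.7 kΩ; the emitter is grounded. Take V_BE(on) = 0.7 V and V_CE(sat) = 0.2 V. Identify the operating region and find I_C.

Assume active: I_B = (3.5 − 0.7)/82 = 0.0341 mA, giving I_C = β·I_B = 2.73 mA.
But then V_CE = 6.8 − 2.73×2.7 = -0.576 V < V_CE(sat) = 0.2 V — impossible in the active region.
So the transistor is saturated. With V_CE = 0.2 V, I_C = (V_CC − 0.2)/R_C = 6.6/2.7 = 2.44 mA.
Check: β·I_B = 2.73 mA > I_C = 2.44 mA, confirming saturation.

saturation; I_C ≈ 2.4 mA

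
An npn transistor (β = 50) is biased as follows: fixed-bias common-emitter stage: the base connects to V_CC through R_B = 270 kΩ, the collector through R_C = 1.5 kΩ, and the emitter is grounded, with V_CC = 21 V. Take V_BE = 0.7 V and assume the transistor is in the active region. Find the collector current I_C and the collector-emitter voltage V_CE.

Base loop: V_CC = I_B·R_B + V_BE, so I_B = (21 − 0.7)/270 kΩ = 0.0752 mA.
In the active region I_C = β·I_B = 50 × 0.0752 = 3.76 mA.
Collector loop: V_CE = V_CC − I_C·R_C = 21 − 3.76×1.5 = 15.4 V.
Since V_CE = 15.4 V > V_CE(sat) ≈ 0.2 V, the transistor is in the active region as assumed.

I_C ≈ 3.8 mA, V_CE ≈ 15 V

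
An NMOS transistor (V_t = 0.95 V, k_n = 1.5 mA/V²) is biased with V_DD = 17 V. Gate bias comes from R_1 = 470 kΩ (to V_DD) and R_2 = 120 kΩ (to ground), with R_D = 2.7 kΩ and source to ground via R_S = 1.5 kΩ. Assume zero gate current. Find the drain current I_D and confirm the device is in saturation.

V_G = V_DD·R_2/(R_1+R_2) = 17×120/590 = 3.46 V.
Assume saturation: I_D = (k_n/2)(V_GS − V_t)² with V_GS = V_G − I_D·R_S = 3.46 − 1.5·I_D.
Substituting gives 1.69·I_D² − 6.64·I_D + 4.72 = 0, with roots I_D = 0.93 or 3.01 mA.
The root I_D = 3.01 mA gives V_GS = -1.05 V ≤ V_t, so take I_D = 0.93 mA.
Then V_GS = 2.06 V and V_DS = V_DD − I_D(R_D+R_S) = 17 − 0.93×4.2 = 13.1 V.
Saturation requires V_DS ≥ V_GS − V_t = 1.11 V; 13.1 ≥ 1.11 ✓.

I_D ≈ 0.93 mA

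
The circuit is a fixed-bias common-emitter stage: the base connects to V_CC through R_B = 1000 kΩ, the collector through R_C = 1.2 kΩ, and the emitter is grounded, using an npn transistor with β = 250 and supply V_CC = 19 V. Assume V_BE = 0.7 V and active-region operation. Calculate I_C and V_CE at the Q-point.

Base loop: V_CC = I_B·R_B + V_BE, so I_B = (19 − 0.7)/1000 kΩ = 0.0183 mA.
In the active region I_C = β·I_B = 250 × 0.0183 = 4.58 mA.
Collector loop: V_CE = V_CC − I_C·R_C = 19 − 4.58×1.2 = 13.5 V.
Since V_CE = 13.5 V > V_CE(sat) ≈ 0.2 V, the transistor is in the active region as assumed.

I_C ≈ 4.6 mA, V_CE ≈ 14 V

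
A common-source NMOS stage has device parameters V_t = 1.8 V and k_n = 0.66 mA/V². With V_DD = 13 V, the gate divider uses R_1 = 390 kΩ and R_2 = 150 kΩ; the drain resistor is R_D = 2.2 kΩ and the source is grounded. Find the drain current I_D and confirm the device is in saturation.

V_G = V_DD·R_2/(R_1+R_2) = 13×150/540 = 3.61 V. With the source grounded, V_GS = V_G = 3.61 V.
Assume saturation: I_D = (k_n/2)(V_GS − V_t)² = (0.66/2)×(3.61 − 1.8)² = 0.33×1.81² = 1.08 mA.
V_DS = V_DD − I_D·R_D = 13 − 1.08×2.2 = 10.6 V.
Saturation requires V_DS ≥ V_GS − V_t = 1.81 V; 10.6 ≥ 1.81 ✓.

I_D ≈ 1.1 mA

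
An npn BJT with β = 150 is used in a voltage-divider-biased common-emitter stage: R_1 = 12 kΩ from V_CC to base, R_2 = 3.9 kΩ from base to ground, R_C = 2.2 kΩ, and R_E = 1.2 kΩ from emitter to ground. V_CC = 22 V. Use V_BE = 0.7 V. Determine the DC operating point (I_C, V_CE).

Thevenize the base divider: V_Th = V_CC·R_2/(R_1+R_2) = 22×3.9/15.9 = 5.4 V, R_Th = R_1‖R_2 = 2.94 kΩ.
Base-emitter loop: V_Th = I_B·R_Th + V_BE + (β+1)I_B·R_E, so I_B = (5.4 − 0.7) / (2.94 + 151×1.2) = 0.0255 mA.
I_C = β·I_B = 150×0.0255 = 3.83 mA, and I_E = (β+1)I_B = 3.85 mA.
V_CE = V_CC − I_C·R_C − I_E·R_E = 22 − 3.83×2.2 − 3.85×1.2 = 8.96 V.
V_CE = 8.96 V > 0.2 V confirms active-region operation.

I_C ≈ 3.8 mA, V_CE ≈ 9 V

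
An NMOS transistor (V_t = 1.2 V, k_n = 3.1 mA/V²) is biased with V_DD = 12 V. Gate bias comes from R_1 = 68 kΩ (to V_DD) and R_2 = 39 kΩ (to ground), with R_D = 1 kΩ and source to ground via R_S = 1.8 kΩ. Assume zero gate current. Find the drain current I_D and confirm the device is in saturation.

V_G = V_DD·R_2/(R_1+R_2) = 12×39/107 = 4.37 V.
Assume saturation: I_D = (k_n/2)(V_GS − V_t)² with V_GS = V_G − I_D·R_S = 4.37 − 1.8·I_D.
Substituting gives 5.02·I_D² − 18.7·I_D + 15.6 = 0, with roots I_D = 1.26 or 2.46 mA.
The root I_D = 2.46 mA gives V_GS = -0.0607 V ≤ V_t, so take I_D = 1.26 mA.
Then V_GS = 2.1 V and V_DS = V_DD − I_D(R_D+R_S) = 12 − 1.26×2.8 = 8.47 V.
Saturation requires V_DS ≥ V_GS − V_t = 0.902 V; 8.47 ≥ 0.902 ✓.

I_D ≈ 1.3 mA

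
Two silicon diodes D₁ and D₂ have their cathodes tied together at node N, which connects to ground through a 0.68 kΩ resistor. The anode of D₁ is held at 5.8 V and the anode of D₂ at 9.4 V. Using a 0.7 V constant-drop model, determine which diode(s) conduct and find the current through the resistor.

Assume both conduct. Then node N would need to be at both 5.8−0.7 = 5.1 V and 9.4−0.7 = 8.7 V, which is impossible.
Assume only D₂ conducts: V_N = 9.4 − 0.7 = 8.7 V, so I_R = 8.7/0.68 = 12.8 mA.
Check D₁: its anode-to-cathode voltage is 5.8 − 8.7 = -2.9 V < 0.7 V, so it is off. The assumption is consistent.

Only D₂ conducts; I_R ≈ 13 mA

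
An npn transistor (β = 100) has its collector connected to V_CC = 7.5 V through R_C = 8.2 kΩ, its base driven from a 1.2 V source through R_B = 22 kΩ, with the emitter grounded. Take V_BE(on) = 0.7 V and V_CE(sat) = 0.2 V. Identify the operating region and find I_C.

saturation; I_C ≈ 0.89 mA

Assume active: I_B = (1.2 − 0.7)/22 = 0.0227 mA, giving I_C = β·I_B = 2.27 mA.
But then V_CE = 7.5 − 2.27×8.2 = -11.1 V < V_CE(sat) = 0.2 V — impossible in the active region.
So the transistor is saturated. With V_CE = 0.2 V, I_C = (V_CC − 0.2)/R_C = 7.3/8.2 = 0.89 mA.
Check: β·I_B = 2.27 mA > I_C = 0.89 mA, confirming saturation.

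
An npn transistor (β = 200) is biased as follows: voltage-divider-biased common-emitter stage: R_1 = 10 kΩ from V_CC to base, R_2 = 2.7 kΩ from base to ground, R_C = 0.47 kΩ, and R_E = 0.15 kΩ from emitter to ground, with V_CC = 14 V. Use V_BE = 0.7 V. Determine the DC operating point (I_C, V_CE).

Thevenize the base divider: V_Th = V_CC·R_2/(R_1+R_2) = 14×2.7/12.7 = 2.98 V, R_Th = R_1‖R_2 = 2.13 kΩ.
Base-emitter loop: V_Th = I_B·R_Th + V_BE + (β+1)I_B·R_E, so I_B = (2.98 − 0.7) / (2.13 + 201×0.15) = 0.0705 mA.
I_C = β·I_B = 200×0.0705 = 14.1 mA, and I_E = (β+1)I_B = 14.2 mA.
V_CE = V_CC − I_C·R_C − I_E·R_E = 14 − 14.1×0.47 − 14.2×0.15 = 5.24 V.
V_CE = 5.24 V > 0.2 V confirms active-region operation.

I_C ≈ 14 mA, V_CE ≈ 5.2 V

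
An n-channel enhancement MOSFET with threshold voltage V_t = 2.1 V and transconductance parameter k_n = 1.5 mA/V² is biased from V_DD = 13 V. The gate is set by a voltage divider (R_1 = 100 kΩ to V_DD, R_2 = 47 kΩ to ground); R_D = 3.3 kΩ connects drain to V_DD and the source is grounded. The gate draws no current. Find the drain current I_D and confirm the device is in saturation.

V_G = V_DD·R_2/(R_1+R_2) = 13×47/147 = 4.16 V. With the source grounded, V_GS = V_G = 4.16 V.
Assume saturation: I_D = (k_n/2)(V_GS − V_t)² = (1.5/2)×(4.16 − 2.1)² = 0.75×2.06² = 3.17 mA.
V_DS = V_DD − I_D·R_D = 13 − 3.17×3.3 = 2.53 V.
Saturation requires V_DS ≥ V_GS − V_t = 2.06 V; 2.53 ≥ 2.06 ✓.

I_D ≈ 3.2 mA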